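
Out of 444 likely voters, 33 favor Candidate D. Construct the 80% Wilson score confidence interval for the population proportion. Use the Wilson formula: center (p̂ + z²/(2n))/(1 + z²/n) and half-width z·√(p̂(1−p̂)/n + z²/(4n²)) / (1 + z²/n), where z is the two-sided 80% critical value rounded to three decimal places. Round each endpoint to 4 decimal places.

(0.0599, 0.0919)

p̂ = 33/444 = 0.07432; z = 1.282, so z² = 1.643524.
Denominator 1 + z²/n = 1 + 1.643524/444 = 1.003702.
Center = (0.07432 + 0.001851)/1.003702 = 0.07589.
Radicand: p̂(1−p̂)/n + z²/(4n²) = 0.000154955 + 0.000002084 = 0.000157039.
Half-width = z·√(radicand)/denom = 1.282·0.012532/1.003702 = 0.01601.
Interval: 0.07589 ± 0.01601 → (0.0599, 0.0919).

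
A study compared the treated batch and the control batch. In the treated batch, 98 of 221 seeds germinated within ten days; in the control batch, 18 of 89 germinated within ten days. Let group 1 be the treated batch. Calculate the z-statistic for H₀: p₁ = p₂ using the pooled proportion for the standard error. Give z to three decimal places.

z = 3.970

p̂₁ = 98/221 = 0.44344, p̂₂ = 18/89 = 0.20225.
Pooling: p̂ = 116/310 = 0.37419.
Pooled SE = √[0.2341727·0.01576084] ≈ 0.060752.
z = 0.24119/0.060752 = 3.970.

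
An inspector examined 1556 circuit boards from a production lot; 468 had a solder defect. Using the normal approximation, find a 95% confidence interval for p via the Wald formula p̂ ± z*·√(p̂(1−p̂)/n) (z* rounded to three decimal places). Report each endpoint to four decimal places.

(0.2780, 0.3236)

With x = 468 successes in n = 1556, p̂ = 0.30077.
Standard error of p̂: √(0.210308/1556) = √0.000135159 = 0.011626.
For 95% confidence, z* = 1.960.
Margin of error: 1.960 × 0.011626 = 0.02279.
So the interval runs from 0.2780 to 0.3236.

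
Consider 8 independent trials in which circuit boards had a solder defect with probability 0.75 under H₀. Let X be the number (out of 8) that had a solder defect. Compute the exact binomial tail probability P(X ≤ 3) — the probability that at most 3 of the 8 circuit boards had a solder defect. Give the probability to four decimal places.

X is binomial with n = 8 and p = 0.75.
P(X ≤ 3) = C(8,0)·0.75^0·0.25^8 + C(8,1)·0.75^1·0.25^7 + C(8,2)·0.75^2·0.25^6 + C(8,3)·0.75^3·0.25^5.
= 0.000015 + 0.000366 + 0.003845 + 0.023071 = 0.0273.

P = 0.0273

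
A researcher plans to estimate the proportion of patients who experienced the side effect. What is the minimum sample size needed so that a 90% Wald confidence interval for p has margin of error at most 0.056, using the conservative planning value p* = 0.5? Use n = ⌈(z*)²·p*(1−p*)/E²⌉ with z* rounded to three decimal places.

z* = 1.645 at the 90% level.
p*(1−p*) = 0.2500.
Required n before rounding: 2.706025 × 0.2500 / 0.056² = 215.723.
Rounding up, n = 216.

n = 216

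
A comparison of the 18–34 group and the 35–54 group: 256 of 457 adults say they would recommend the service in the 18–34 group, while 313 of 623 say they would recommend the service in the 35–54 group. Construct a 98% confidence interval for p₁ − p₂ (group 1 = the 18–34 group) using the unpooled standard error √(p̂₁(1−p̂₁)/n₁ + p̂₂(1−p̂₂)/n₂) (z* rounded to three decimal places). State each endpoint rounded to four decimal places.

(-0.0136, 0.1291)

p̂₁ = 0.56018, p̂₂ = 0.50241, so the observed difference is 0.05777.
Unpooled SE = √(p̂₁(1−p̂₁)/n₁ + p̂₂(1−p̂₂)/n₂) = √(0.000539122 + 0.000401275) = 0.030666.
z* = 2.326 at the 98% level. Margin = 2.326·0.030666 = 0.07133.
CI: 0.05777 ± 0.07133 = (-0.0136, 0.1291).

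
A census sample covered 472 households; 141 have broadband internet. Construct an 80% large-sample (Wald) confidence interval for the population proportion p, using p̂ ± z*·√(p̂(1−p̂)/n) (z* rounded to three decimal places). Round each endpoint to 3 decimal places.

With x = 141 successes in n = 472, p̂ = 0.29873.
SE = √(p̂(1−p̂)/n) = √(0.209490/472) = 0.021067.
z* = 1.282 at the 80% level.
Margin = 1.282·0.021067 = 0.02701.
So the interval runs from 0.272 to 0.326.

(0.272, 0.326)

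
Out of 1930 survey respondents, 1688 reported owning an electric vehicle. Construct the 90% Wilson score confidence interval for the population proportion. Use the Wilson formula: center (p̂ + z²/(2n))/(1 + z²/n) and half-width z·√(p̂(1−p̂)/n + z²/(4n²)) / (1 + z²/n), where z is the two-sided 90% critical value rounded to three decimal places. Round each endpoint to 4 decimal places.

Here p̂ = 1688/1930 = 0.87461 and z = 1.645 (z² = 2.706025).
Denominator 1 + z²/n = 1 + 2.706025/1930 = 1.001402.
Center = (0.87461 + 0.000701)/1.001402 = 0.87409.
Radicand: p̂(1−p̂)/n + z²/(4n²) = 0.000056822 + 0.000000182 = 0.000057004.
Half-width = z·√(radicand)/denom = 1.645·0.007550/1.001402 = 0.01240.
CI: 0.87409 ± 0.01240 = (0.8617, 0.8865).

(0.8617, 0.8865)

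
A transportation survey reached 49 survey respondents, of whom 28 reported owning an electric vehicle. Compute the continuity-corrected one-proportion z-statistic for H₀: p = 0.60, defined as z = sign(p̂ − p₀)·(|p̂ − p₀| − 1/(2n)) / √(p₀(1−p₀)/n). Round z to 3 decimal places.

Sample proportion p̂ = 28/49 = 0.57143. p̂ − p₀ = -0.028571.
Continuity correction 1/(2n) = 1/98 = 0.010204.
Corrected numerator: |-0.028571| − 0.010204 = 0.018367.
SE₀ = √(0.60·0.40/49) = 0.069985.
z = (−)0.018367/0.069985 = -0.262.

z = -0.262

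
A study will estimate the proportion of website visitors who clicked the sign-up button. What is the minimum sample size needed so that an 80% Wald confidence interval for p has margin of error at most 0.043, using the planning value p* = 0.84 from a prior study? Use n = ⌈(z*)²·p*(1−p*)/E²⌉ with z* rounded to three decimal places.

n = 120

z* = 1.282 at the 80% level.
p*(1−p*) = 0.1344.
Required n before rounding: 1.643524 × 0.1344 / 0.043² = 119.464.
Rounding up, n = 120.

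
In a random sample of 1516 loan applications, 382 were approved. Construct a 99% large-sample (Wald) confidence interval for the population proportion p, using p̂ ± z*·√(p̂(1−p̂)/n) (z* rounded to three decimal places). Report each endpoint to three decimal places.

(0.223, 0.281)

p̂ = 382/1516 = 0.25198.
Standard error of p̂: √(0.188486/1516) = √0.000124331 = 0.011150.
For 99% confidence, z* = 2.576.
Margin = 2.576·0.011150 = 0.02872.
CI: 0.25198 ± 0.02872 = (0.223, 0.281).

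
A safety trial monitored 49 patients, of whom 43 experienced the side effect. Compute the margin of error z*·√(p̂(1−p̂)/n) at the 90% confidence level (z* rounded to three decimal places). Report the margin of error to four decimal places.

ME = 0.0770

With x = 43 successes in n = 49, p̂ = 0.87755.
Standard error of p̂: √(0.107455/49) = √0.002192964 = 0.046829.
For 90% confidence, z* = 1.645.
So ME = 0.0770.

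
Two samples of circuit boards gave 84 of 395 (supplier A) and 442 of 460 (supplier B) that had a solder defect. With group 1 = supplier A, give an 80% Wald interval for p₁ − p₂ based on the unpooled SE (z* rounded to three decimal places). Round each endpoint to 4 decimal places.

(-0.7770, -0.7194)

p̂₁ = 0.21266, p̂₂ = 0.96087, so the observed difference is -0.74821.
Unpooled SE = √(p̂₁(1−p̂₁)/n₁ + p̂₂(1−p̂₂)/n₂) = √(0.000423885 + 0.000081737) = 0.022486.
For 80% confidence, z* = 1.282. Margin = 1.282·0.022486 = 0.02883.
CI: -0.74821 ± 0.02883 = (-0.7770, -0.7194).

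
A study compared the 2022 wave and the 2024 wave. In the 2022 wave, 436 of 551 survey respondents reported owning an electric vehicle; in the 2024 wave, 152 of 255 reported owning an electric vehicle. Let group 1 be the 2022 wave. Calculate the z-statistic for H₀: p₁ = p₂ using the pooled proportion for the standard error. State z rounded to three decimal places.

Sample proportions: p̂₁ = 436/551 = 0.79129 and p̂₂ = 152/255 = 0.59608.
Pooled p̂ = (436+152)/(551+255) = 588/806 = 0.72953.
Pooled SE = √[0.1973167·0.00573645] ≈ 0.033644.
z = 0.19521/0.033644 = 5.802.

z = 5.802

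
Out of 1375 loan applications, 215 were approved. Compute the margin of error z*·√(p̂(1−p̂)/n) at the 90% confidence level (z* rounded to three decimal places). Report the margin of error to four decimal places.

Sample proportion p̂ = 215/1375 = 0.15636.
SE(p̂) = √(0.15636·0.84364/1375) = 0.009795.
For 90% confidence, z* = 1.645.
So ME = 0.0161.

ME = 0.0161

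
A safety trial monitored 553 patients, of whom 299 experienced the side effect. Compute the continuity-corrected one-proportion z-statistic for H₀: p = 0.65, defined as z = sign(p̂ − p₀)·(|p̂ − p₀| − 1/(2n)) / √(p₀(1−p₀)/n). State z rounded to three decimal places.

Sample proportion p̂ = 299/553 = 0.54069. p̂ − p₀ = -0.109313.
Continuity correction 1/(2n) = 1/1106 = 0.000904.
Corrected numerator: |-0.109313| − 0.000904 = 0.108409.
Under H₀, SE = √(p₀(1−p₀)/n) = √(0.65·0.35/553) = √0.000411392 = 0.020283.
z = (−)0.108409/0.020283 = -5.345.

z = -5.345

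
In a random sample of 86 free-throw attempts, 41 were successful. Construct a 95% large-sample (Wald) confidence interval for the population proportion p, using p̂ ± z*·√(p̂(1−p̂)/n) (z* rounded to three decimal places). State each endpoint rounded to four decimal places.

p̂ = 41/86 = 0.47674.
SE(p̂) = √(0.47674·0.52326/86) = 0.053858.
The 95% critical value is z* = 1.960.
Margin = 1.960·0.053858 = 0.10556.
Interval: 0.47674 ± 0.10556 → (0.3712, 0.5823).

(0.3712, 0.5823)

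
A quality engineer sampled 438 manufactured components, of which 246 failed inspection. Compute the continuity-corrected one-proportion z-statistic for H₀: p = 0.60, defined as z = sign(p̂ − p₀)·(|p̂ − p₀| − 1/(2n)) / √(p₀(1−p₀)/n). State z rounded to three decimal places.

The sample proportion is 246/438 = 0.56164. p̂ − p₀ = -0.038356.
1/(2n) = 0.001142.
Corrected numerator: |-0.038356| − 0.001142 = 0.037214.
SE₀ = √(0.60·0.40/438) = 0.023408.
z = (−)0.037214/0.023408 = -1.590.

z = -1.590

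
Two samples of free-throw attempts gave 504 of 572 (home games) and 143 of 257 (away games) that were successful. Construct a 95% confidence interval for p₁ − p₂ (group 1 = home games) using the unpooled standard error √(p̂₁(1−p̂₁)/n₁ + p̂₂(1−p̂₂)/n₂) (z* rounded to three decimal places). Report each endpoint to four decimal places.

(0.2584, 0.3910)

p̂₁ = 504/572 = 0.88112, p̂₂ = 143/257 = 0.55642; p̂₁ − p̂₂ = 0.32470.
Unpooled SE = √(p̂₁(1−p̂₁)/n₁ + p̂₂(1−p̂₂)/n₂) = √(0.000183127 + 0.000960376) = 0.033816.
For 95% confidence, z* = 1.960. Margin = 1.960·0.033816 = 0.06628.
CI: 0.32470 ± 0.06628 = (0.2584, 0.3910).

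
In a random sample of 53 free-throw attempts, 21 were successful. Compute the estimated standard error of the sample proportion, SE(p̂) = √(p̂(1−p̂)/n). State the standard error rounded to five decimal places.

SE = 0.06718

The sample proportion is 21/53 = 0.39623.
p̂(1−p̂) = 0.239232.
Dividing by n and taking the root: √0.004513811 = 0.06718.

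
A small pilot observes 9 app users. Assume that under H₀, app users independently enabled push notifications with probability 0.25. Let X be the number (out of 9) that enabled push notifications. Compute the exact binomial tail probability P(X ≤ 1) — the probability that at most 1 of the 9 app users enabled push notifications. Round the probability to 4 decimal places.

X ~ Binomial(n=9, p=0.25).
P(X ≤ 1) = C(9,0)·0.25^0·0.75^9 + C(9,1)·0.25^1·0.75^8.
= 0.075085 + 0.225254 = 0.3003.

P = 0.3003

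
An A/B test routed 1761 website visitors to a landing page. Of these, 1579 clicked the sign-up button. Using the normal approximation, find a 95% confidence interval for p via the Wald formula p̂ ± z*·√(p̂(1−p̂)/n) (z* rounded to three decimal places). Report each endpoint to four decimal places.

Sample proportion p̂ = 1579/1761 = 0.89665.
SE = √(p̂(1−p̂)/n) = √(0.092669/1761) = 0.007254.
z* = 1.960 at the 95% level.
Margin = 1.960·0.007254 = 0.01422.
CI: 0.89665 ± 0.01422 = (0.8824, 0.9109).

(0.8824, 0.9109)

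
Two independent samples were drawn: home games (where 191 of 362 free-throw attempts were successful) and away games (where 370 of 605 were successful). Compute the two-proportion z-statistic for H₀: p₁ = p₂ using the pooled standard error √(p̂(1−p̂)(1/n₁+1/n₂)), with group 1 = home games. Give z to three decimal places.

Sample proportions: p̂₁ = 191/362 = 0.52762 and p̂₂ = 370/605 = 0.61157.
Pooled p̂ = (191+370)/(362+605) = 561/967 = 0.58014.
SE = √[p̂(1−p̂)(1/n₁+1/n₂)] = √[0.58014·0.41986·(1/362+1/605)] ≈ 0.032794.
z = -0.08395/0.032794 = -2.560.

z = -2.560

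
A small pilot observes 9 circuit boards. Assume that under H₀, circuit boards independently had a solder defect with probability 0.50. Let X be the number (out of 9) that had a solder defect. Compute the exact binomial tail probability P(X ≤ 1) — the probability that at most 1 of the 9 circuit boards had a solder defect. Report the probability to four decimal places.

P = 0.0195

X is binomial with n = 9 and p = 0.50.
P(X ≤ 1) = C(9,0)·0.50^0·0.50^9 + C(9,1)·0.50^1·0.50^8.
= 0.001953 + 0.017578 = 0.0195.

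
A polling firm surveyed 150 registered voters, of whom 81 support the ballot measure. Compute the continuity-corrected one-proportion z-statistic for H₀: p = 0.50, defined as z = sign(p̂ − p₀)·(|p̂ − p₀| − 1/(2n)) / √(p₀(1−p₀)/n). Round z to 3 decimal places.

Sample proportion p̂ = 81/150 = 0.54000. p̂ − p₀ = 0.040000.
Continuity correction 1/(2n) = 1/300 = 0.003333.
Corrected numerator: |0.040000| − 0.003333 = 0.036667.
Under H₀, SE = √(p₀(1−p₀)/n) = √(0.50·0.50/150) = √0.001666667 = 0.040825.
z = +0.036667/0.040825 = 0.898.

z = 0.898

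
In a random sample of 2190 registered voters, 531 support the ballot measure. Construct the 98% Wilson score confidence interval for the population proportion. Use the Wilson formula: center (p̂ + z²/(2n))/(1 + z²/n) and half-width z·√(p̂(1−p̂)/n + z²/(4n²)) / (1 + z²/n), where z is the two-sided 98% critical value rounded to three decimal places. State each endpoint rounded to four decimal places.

p̂ = 531/2190 = 0.24247; z = 2.326, so z² = 5.410276.
Denominator 1 + z²/n = 1 + 5.410276/2190 = 1.002470.
Center = (0.24247 + 0.001235)/1.002470 = 0.24310.
Radicand: p̂(1−p̂)/n + z²/(4n²) = 0.000083870 + 0.000000282 = 0.000084152.
Half-width = 2.326·√0.000084152/1.002470 = 0.02128.
Interval: 0.24310 ± 0.02128 → (0.2218, 0.2644).

(0.2218, 0.2644)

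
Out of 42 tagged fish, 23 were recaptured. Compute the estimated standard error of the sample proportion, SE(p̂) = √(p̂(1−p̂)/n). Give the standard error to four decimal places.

p̂ = 23/42 = 0.54762.
p̂(1−p̂) = 0.247732.
SE = √(0.247732/42) = 0.0768.

SE = 0.0768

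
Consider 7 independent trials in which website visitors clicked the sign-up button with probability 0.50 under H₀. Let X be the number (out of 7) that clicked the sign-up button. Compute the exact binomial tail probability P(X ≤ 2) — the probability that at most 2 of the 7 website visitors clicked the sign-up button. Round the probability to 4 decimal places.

X ~ Binomial(n=7, p=0.50).
P(X ≤ 2) = C(7,0)·0.50^0·0.50^7 + C(7,1)·0.50^1·0.50^6 + C(7,2)·0.50^2·0.50^5.
= 0.007812 + 0.054688 + 0.164062 = 0.2266.

P = 0.2266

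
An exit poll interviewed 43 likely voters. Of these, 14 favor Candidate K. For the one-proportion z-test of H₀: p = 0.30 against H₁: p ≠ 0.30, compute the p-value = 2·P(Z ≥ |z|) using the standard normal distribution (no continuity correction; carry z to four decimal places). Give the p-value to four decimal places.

p̂ = 14/43 = 0.32558.
Under H₀, SE = √(p₀(1−p₀)/n) = √(0.30·0.70/43) = √0.004883721 = 0.069884.
z = (p̂ − p₀)/SE = (14/43 − 0.30)/0.069884 ≈ 0.3661.
p-value = 2·P(Z ≥ |z|) with z = 0.3661 → 0.7143.

p-value = 0.7143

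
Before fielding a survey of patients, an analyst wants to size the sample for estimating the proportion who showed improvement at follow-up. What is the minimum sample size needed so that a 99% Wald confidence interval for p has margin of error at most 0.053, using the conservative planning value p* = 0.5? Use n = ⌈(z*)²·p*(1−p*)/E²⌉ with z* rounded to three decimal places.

n = 591

For 99% confidence, z* = 2.576.
p*(1−p*) = 0.2500.
Required n before rounding: 6.635776 × 0.2500 / 0.053² = 590.582.
⌈590.582⌉ = 591.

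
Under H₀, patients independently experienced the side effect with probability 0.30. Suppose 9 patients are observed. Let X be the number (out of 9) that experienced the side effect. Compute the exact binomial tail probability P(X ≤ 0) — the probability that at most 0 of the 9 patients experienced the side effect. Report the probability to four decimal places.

P = 0.0404

X ~ Binomial(n=9, p=0.30).
P(X ≤ 0) = C(9,0)·0.30^0·0.70^9.
= 0.040354 = 0.0404.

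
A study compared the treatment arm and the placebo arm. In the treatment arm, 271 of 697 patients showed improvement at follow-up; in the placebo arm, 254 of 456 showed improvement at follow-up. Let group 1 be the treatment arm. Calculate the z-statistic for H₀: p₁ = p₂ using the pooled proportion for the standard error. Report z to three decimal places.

p̂₁ = 271/697 = 0.38881, p̂₂ = 254/456 = 0.55702.
Pooling: p̂ = 525/1153 = 0.45533.
SE = √[p̂(1−p̂)(1/n₁+1/n₂)] = √[0.45533·0.54467·(1/697+1/456)] ≈ 0.029995.
z = (p̂₁ − p̂₂)/SE = (0.38881 − 0.55702)/0.029995 = -0.16821/0.029995 = -5.608.

z = -5.608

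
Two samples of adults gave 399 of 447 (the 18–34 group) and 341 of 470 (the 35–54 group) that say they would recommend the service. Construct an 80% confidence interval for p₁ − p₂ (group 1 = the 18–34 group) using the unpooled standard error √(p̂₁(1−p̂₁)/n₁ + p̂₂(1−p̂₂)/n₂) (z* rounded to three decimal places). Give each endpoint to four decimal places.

(0.1347, 0.1995)

p̂₁ = 399/447 = 0.89262, p̂₂ = 341/470 = 0.72553; p̂₁ − p̂₂ = 0.16709.
Unpooled SE = √(p̂₁(1−p̂₁)/n₁ + p̂₂(1−p̂₂)/n₂) = √(0.000214433 + 0.000423692) = 0.025261.
The 80% critical value is z* = 1.282. Margin of error = 0.03238.
So the interval runs from 0.1347 to 0.1995.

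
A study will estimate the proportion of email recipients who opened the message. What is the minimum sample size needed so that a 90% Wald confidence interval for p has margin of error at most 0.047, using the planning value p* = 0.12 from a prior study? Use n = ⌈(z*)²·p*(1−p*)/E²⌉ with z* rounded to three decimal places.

For 90% confidence, z* = 1.645.
p*(1−p*) = 0.1056.
(z*)²·p*(1−p*)/E² = 2.706025·0.1056/0.002209 = 129.360.
Rounding up, n = 130.

n = 130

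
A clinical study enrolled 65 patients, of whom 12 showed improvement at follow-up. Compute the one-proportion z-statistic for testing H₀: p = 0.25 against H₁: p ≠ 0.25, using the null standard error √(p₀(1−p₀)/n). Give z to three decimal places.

z = -1.217

With x = 12 successes in n = 65, p̂ = 0.18462.
Under H₀, SE = √(p₀(1−p₀)/n) = √(0.25·0.75/65) = √0.002884615 = 0.053709.
z = (p̂ − p₀)/SE = (0.18462 − 0.25)/0.053709 = -1.217.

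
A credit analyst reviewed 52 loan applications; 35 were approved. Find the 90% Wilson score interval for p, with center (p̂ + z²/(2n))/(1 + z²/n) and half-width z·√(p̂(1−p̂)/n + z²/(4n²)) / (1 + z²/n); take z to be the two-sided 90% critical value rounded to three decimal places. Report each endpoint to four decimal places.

Here p̂ = 35/52 = 0.67308 and z = 1.645 (z² = 2.706025).
1 + z²/n = 1.052039.
Adjusted center: (0.67308 + z²/(2n))/1.052039 = 0.66452.
Radicand: p̂(1−p̂)/n + z²/(4n²) = 0.004231623 + 0.000250187 = 0.004481810.
Half-width = 1.645·√0.004481810/1.052039 = 0.10468.
So the interval runs from 0.5598 to 0.7692.

(0.5598, 0.7692)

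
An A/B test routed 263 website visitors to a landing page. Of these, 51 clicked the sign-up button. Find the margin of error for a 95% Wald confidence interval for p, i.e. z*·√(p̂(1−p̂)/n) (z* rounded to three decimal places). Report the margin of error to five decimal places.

Sample proportion p̂ = 51/263 = 0.19392.
SE(p̂) = √(0.19392·0.80608/263) = 0.024379.
The 95% critical value is z* = 1.960.
Margin of error = z*·SE = 1.960 × 0.024379 = 0.04778.

ME = 0.04778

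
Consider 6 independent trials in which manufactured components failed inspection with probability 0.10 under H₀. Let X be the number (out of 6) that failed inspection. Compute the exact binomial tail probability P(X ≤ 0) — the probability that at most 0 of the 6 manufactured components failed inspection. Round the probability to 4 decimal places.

X is binomial with n = 6 and p = 0.10.
P(X ≤ 0) = C(6,0)·0.10^0·0.90^6.
= 0.531441 = 0.5314.

P = 0.5314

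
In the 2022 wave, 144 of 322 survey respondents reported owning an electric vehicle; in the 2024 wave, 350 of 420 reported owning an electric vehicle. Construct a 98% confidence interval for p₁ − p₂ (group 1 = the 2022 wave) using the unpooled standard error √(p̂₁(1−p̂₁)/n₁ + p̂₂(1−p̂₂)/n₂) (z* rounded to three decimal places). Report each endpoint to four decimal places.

p̂₁ = 144/322 = 0.44720, p̂₂ = 350/420 = 0.83333; p̂₁ − p̂₂ = -0.38613.
SE = √(0.000767741 + 0.000330688) = √0.001098429 = 0.033143.
The 98% critical value is z* = 2.326. Margin = 2.326·0.033143 = 0.07709.
Interval: -0.38613 ± 0.07709 → (-0.4632, -0.3090).

(-0.4632, -0.3090)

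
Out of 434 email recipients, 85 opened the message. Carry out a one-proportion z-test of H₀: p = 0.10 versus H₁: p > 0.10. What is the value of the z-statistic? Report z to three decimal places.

Sample proportion p̂ = 85/434 = 0.19585.
SE₀ = √(0.10·0.90/434) = 0.014400.
z = (0.19585 − 0.10)/0.014400 = 0.09585/0.014400 = 6.656.

z = 6.656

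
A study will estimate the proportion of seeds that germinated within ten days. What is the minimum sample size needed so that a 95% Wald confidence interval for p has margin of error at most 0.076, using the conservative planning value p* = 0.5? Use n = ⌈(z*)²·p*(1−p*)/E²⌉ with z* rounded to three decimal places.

The 95% critical value is z* = 1.960.
p*(1−p*) = 0.50·0.50 = 0.2500.
(z*)²·p*(1−p*)/E² = 3.841600·0.2500/0.005776 = 166.274.
⌈166.274⌉ = 167.

n = 167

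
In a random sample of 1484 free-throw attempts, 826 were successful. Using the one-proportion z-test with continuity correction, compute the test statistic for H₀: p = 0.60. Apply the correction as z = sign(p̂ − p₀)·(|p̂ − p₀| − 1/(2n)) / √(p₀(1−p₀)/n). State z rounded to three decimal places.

With x = 826 successes in n = 1484, p̂ = 0.55660. p̂ − p₀ = -0.043396.
1/(2n) = 0.000337.
Corrected numerator: |-0.043396| − 0.000337 = 0.043059.
Null standard error: √(0.60·0.40/1484) = √0.000161725 = 0.012717.
z = −0.043059/0.012717 = -3.386.

z = -3.386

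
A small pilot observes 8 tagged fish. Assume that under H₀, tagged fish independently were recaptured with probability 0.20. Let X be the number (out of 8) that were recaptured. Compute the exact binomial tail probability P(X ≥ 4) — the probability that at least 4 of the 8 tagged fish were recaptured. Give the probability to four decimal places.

X ~ Binomial(n=8, p=0.20).
P(X ≥ 4) = Σ_{j=4}^{8} C(8,j)·0.20^j·0.80^{8−j}.
= 0.045875 + 0.009175 + 0.001147 + 0.000082 + 0.000003 = 0.0563.

P = 0.0563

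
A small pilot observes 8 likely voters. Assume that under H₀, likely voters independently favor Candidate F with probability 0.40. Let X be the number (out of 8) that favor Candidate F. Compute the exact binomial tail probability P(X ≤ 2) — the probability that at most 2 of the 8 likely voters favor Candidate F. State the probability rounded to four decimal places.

P = 0.3154

X ~ Binomial(n=8, p=0.40).
P(X ≤ 2) = C(8,0)·0.40^0·0.60^8 + C(8,1)·0.40^1·0.60^7 + C(8,2)·0.40^2·0.60^6.
= 0.016796 + 0.089580 + 0.209019 = 0.3154.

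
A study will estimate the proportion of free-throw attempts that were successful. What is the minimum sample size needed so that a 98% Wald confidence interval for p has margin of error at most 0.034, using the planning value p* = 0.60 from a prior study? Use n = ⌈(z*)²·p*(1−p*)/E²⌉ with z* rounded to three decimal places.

n = 1124

The 98% critical value is z* = 2.326.
p*(1−p*) = 0.60·0.40 = 0.2400.
Required n before rounding: 5.410276 × 0.2400 / 0.034² = 1123.241.
⌈1123.241⌉ = 1124.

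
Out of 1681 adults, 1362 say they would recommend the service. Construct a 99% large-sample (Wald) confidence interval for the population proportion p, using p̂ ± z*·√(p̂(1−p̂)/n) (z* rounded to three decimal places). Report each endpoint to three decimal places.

With x = 1362 successes in n = 1681, p̂ = 0.81023.
SE(p̂) = √(0.81023·0.18977/1681) = 0.009564.
The 99% critical value is z* = 2.576.
Margin = 2.576·0.009564 = 0.02464.
Interval: 0.81023 ± 0.02464 → (0.786, 0.835).

(0.786, 0.835)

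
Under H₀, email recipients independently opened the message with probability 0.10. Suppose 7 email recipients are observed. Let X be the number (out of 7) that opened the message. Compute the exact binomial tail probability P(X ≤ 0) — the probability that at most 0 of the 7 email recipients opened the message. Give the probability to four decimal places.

P = 0.4783

X is binomial with n = 7 and p = 0.10.
P(X ≤ 0) = C(7,0)·0.10^0·0.90^7.
= 0.478297 = 0.4783.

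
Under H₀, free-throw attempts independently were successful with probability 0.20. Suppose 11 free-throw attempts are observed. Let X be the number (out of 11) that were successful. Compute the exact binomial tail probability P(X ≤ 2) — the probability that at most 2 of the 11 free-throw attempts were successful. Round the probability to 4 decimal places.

P = 0.6174

X ~ Binomial(n=11, p=0.20).
P(X ≤ 2) = C(11,0)·0.20^0·0.80^11 + C(11,1)·0.20^1·0.80^10 + C(11,2)·0.20^2·0.80^9.
= 0.085899 + 0.236223 + 0.295279 = 0.6174.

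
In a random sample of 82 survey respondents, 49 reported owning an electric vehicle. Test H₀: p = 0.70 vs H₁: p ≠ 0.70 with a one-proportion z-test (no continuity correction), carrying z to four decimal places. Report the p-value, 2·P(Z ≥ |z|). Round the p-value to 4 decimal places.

p-value = 0.0429

The sample proportion is 49/82 = 0.59756.
SE₀ = √(0.70·0.30/82) = 0.050606.
z = (p̂ − p₀)/SE = (49/82 − 0.70)/0.050606 ≈ -2.0242.
From the standard normal, 2·P(Z ≥ |z|) = 0.0429.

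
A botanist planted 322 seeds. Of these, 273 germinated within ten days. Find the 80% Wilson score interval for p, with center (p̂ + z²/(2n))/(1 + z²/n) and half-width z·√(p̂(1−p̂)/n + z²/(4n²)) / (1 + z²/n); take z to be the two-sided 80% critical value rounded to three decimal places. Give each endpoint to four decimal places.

(0.8204, 0.8717)

Here p̂ = 273/322 = 0.84783 and z = 1.282 (z² = 1.643524).
1 + z²/n = 1.005104.
Center = (0.84783 + 0.002552)/1.005104 = 0.84606.
Radicand: p̂(1−p̂)/n + z²/(4n²) = 0.000400674 + 0.000003963 = 0.000404637.
Half-width = z·√(radicand)/denom = 1.282·0.020116/1.005104 = 0.02566.
So the interval runs from 0.8204 to 0.8717.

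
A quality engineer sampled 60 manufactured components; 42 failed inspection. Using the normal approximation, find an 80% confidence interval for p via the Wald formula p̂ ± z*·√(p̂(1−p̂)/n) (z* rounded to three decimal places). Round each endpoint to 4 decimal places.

p̂ = 42/60 = 0.70000.
SE = √(p̂(1−p̂)/n) = √(0.210000/60) = 0.059161.
For 80% confidence, z* = 1.282.
Margin of error: 1.282 × 0.059161 = 0.07584.
So the interval runs from 0.6242 to 0.7758.

(0.6242, 0.7758)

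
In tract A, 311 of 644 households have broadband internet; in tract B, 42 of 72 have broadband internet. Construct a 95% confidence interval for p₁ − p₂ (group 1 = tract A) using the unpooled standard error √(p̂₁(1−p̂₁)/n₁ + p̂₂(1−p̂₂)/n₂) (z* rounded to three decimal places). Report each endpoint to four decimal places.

(-0.2207, 0.0198)

p̂₁ = 0.48292, p̂₂ = 0.58333, so the observed difference is -0.10041.
Unpooled SE = √(p̂₁(1−p̂₁)/n₁ + p̂₂(1−p̂₂)/n₂) = √(0.000387746 + 0.003375772) = 0.061348.
The 95% critical value is z* = 1.960. Margin = 1.960·0.061348 = 0.12024.
CI: -0.10041 ± 0.12024 = (-0.2207, 0.0198).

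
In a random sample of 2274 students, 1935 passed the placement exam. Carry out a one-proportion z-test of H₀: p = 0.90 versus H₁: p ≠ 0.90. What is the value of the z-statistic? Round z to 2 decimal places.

The sample proportion is 1935/2274 = 0.85092.
Null standard error: √(0.90·0.10/2274) = √0.000039578 = 0.006291.
z = (p̂ − p₀)/SE = (0.85092 − 0.90)/0.006291 = -7.80.

z = -7.80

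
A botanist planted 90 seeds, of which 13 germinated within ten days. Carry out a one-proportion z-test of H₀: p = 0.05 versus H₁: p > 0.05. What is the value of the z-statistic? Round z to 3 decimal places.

z = 4.111

With x = 13 successes in n = 90, p̂ = 0.14444.
Under H₀, SE = √(p₀(1−p₀)/n) = √(0.05·0.95/90) = √0.000527778 = 0.022973.
Test statistic: z = 0.09444/0.022973 = 4.111.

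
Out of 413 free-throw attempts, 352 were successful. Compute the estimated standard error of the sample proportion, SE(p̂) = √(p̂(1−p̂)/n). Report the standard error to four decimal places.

SE = 0.0175

Sample proportion p̂ = 352/413 = 0.85230.
p̂(1−p̂) = 0.85230·0.14770 = 0.125885.
Dividing by n and taking the root: √0.000304806 = 0.0175.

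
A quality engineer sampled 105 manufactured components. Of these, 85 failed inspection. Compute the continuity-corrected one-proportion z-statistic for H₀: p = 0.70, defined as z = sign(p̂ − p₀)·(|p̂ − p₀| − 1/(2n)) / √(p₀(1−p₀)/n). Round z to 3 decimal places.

z = 2.343

Sample proportion p̂ = 85/105 = 0.80952. p̂ − p₀ = 0.109524.
1/(2n) = 0.004762.
Corrected numerator: |0.109524| − 0.004762 = 0.104762.
Null standard error: √(0.70·0.30/105) = √0.002000000 = 0.044721.
z = (+)0.104762/0.044721 = 2.343.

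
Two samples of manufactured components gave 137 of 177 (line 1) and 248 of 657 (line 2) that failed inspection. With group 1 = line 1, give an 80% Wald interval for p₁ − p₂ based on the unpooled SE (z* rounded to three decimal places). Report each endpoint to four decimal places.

(0.3495, 0.4436)

p̂₁ = 0.77401, p̂₂ = 0.37747, so the observed difference is 0.39654.
Unpooled SE = √(p̂₁(1−p̂₁)/n₁ + p̂₂(1−p̂₂)/n₂) = √(0.000988236 + 0.000357667) = 0.036687.
The 80% critical value is z* = 1.282. Margin of error = 0.04703.
So the interval runs from 0.3495 to 0.4436.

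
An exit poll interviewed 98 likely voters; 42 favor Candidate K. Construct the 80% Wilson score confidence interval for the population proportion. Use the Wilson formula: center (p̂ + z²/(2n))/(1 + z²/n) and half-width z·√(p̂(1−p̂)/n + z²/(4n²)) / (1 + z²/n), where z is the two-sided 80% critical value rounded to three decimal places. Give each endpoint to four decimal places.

Here p̂ = 42/98 = 0.42857 and z = 1.282 (z² = 1.643524).
1 + z²/n = 1.016771.
Adjusted center: (0.42857 + z²/(2n))/1.016771 = 0.42975.
Radicand: p̂(1−p̂)/n + z²/(4n²) = 0.002498959 + 0.000042782 = 0.002541741.
Half-width = 1.282·√0.002541741/1.016771 = 0.06357.
Interval: 0.42975 ± 0.06357 → (0.3662, 0.4933).

(0.3662, 0.4933)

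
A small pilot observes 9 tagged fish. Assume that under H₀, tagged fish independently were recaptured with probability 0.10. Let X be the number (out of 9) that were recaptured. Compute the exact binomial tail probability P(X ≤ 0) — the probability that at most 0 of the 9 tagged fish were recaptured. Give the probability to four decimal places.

X is binomial with n = 9 and p = 0.10.
P(X ≤ 0) = C(9,0)·0.10^0·0.90^9.
= 0.387420 = 0.3874.

P = 0.3874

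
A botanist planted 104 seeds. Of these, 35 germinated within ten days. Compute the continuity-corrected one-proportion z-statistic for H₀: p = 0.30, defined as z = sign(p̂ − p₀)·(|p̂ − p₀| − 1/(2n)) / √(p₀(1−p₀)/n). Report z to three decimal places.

z = 0.706

With x = 35 successes in n = 104, p̂ = 0.33654. p̂ − p₀ = 0.036538.
Continuity correction 1/(2n) = 1/208 = 0.004808.
Corrected numerator: |0.036538| − 0.004808 = 0.031730.
SE₀ = √(0.30·0.70/104) = 0.044936.
z = +0.031730/0.044936 = 0.706.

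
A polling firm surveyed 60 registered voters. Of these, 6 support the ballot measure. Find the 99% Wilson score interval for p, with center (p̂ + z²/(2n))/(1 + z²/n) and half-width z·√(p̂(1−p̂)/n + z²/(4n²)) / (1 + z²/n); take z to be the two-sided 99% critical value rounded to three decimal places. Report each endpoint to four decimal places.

Here p̂ = 6/60 = 0.10000 and z = 2.576 (z² = 6.635776).
Denominator 1 + z²/n = 1 + 6.635776/60 = 1.110596.
Center = (0.10000 + 0.055298)/1.110596 = 0.13983.
Radicand: p̂(1−p̂)/n + z²/(4n²) = 0.001500000 + 0.000460818 = 0.001960818.
Half-width = z·√(radicand)/denom = 2.576·0.044281/1.110596 = 0.10271.
Interval: 0.13983 ± 0.10271 → (0.0371, 0.2425).

(0.0371, 0.2425)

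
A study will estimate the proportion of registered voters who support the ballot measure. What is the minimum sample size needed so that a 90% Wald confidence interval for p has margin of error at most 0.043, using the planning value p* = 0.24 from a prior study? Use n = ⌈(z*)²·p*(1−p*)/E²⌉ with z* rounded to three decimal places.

n = 267

For 90% confidence, z* = 1.645.
p*(1−p*) = 0.1824.
(z*)²·p*(1−p*)/E² = 2.706025·0.1824/0.001849 = 266.944.
⌈266.944⌉ = 267.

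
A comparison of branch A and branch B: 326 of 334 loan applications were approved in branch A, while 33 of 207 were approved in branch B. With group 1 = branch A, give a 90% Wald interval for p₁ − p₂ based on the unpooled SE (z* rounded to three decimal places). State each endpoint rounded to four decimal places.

p̂₁ = 326/334 = 0.97605, p̂₂ = 33/207 = 0.15942; p̂₁ − p̂₂ = 0.81663.
Unpooled SE = √(p̂₁(1−p̂₁)/n₁ + p̂₂(1−p̂₂)/n₂) = √(0.000069995 + 0.000647369) = 0.026784.
z* = 1.645 at the 90% level. Margin of error = 0.04406.
So the interval runs from 0.7726 to 0.8607.

(0.7726, 0.8607)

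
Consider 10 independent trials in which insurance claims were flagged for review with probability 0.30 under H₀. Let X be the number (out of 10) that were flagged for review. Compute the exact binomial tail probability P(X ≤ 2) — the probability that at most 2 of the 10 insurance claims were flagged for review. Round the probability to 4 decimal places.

X ~ Binomial(n=10, p=0.30).
P(X ≤ 2) = C(10,0)·0.30^0·0.70^10 + C(10,1)·0.30^1·0.70^9 + C(10,2)·0.30^2·0.70^8.
= 0.028248 + 0.121061 + 0.233474 = 0.3828.

P = 0.3828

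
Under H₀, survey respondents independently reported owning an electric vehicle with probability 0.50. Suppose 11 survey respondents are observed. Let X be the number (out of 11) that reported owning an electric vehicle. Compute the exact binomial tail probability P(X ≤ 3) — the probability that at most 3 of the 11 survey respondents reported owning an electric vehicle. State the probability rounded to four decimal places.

X is binomial with n = 11 and p = 0.50.
P(X ≤ 3) = C(11,0)·0.50^0·0.50^11 + C(11,1)·0.50^1·0.50^10 + C(11,2)·0.50^2·0.50^9 + C(11,3)·0.50^3·0.50^8.
= 0.000488 + 0.005371 + 0.026855 + 0.080566 = 0.1133.

P = 0.1133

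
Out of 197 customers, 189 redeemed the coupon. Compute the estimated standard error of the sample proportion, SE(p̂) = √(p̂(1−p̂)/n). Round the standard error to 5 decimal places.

With x = 189 successes in n = 197, p̂ = 0.95939.
p̂(1−p̂) = 0.038961.
Dividing by n and taking the root: √0.000197772 = 0.01406.

SE = 0.01406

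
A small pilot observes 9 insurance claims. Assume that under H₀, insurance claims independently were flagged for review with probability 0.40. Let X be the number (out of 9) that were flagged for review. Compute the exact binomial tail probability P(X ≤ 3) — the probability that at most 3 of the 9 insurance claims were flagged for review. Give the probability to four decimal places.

X ~ Binomial(n=9, p=0.40).
P(X ≤ 3) = C(9,0)·0.40^0·0.60^9 + C(9,1)·0.40^1·0.60^8 + C(9,2)·0.40^2·0.60^7 + C(9,3)·0.40^3·0.60^6.
= 0.010078 + 0.060466 + 0.161243 + 0.250823 = 0.4826.

P = 0.4826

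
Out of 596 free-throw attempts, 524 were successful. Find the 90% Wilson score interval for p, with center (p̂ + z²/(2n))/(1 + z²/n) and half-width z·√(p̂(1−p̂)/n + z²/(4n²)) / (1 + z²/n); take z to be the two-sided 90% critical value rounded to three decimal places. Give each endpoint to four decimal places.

Here p̂ = 524/596 = 0.87919 and z = 1.645 (z² = 2.706025).
1 + z²/n = 1.004540.
Center = (0.87919 + 0.002270)/1.004540 = 0.87748.
Radicand: p̂(1−p̂)/n + z²/(4n²) = 0.000178207 + 0.000001904 = 0.000180111.
Half-width = 1.645·√0.000180111/1.004540 = 0.02198.
Interval: 0.87748 ± 0.02198 → (0.8555, 0.8995).

(0.8555, 0.8995)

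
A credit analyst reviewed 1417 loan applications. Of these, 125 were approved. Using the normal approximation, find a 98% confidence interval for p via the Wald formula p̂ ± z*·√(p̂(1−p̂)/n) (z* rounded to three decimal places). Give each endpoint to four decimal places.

(0.0707, 0.1057)

p̂ = 125/1417 = 0.08821.
Standard error of p̂: √(0.080433/1417) = √0.000056763 = 0.007534.
The 98% critical value is z* = 2.326.
Margin = 2.326·0.007534 = 0.01752.
Interval: 0.08821 ± 0.01752 → (0.0707, 0.1057).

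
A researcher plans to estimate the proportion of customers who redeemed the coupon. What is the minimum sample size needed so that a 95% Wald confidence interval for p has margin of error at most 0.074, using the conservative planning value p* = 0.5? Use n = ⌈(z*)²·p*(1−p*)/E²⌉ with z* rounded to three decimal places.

The 95% critical value is z* = 1.960.
p*(1−p*) = 0.50·0.50 = 0.2500.
Required n before rounding: 3.841600 × 0.2500 / 0.074² = 175.383.
Rounding up, n = 176.

n = 176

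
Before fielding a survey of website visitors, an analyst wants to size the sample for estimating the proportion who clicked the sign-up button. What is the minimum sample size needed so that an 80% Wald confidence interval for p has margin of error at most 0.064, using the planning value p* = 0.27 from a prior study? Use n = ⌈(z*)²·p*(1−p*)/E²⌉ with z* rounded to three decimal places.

n = 80

The 80% critical value is z* = 1.282.
p*(1−p*) = 0.1971.
Required n before rounding: 1.643524 × 0.1971 / 0.064² = 79.087.
Rounding up, n = 80.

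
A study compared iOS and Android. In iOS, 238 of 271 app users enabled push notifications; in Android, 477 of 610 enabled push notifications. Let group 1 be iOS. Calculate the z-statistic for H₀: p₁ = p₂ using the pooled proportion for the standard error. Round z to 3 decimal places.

p̂₁ = 238/271 = 0.87823, p̂₂ = 477/610 = 0.78197.
Pooled p̂ = (238+477)/(271+610) = 715/881 = 0.81158.
Pooled SE = √[0.1529193·0.00532938] ≈ 0.028548.
z = 0.09626/0.028548 = 3.372.

z = 3.372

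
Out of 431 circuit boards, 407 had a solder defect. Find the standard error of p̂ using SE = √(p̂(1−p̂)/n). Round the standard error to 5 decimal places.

SE = 0.01105

The sample proportion is 407/431 = 0.94432.
p̂(1−p̂) = 0.94432·0.05568 = 0.052580.
SE = √(0.052580/431) = √0.000121995 = 0.01105.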